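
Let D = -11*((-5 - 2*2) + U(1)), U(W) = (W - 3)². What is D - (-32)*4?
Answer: 183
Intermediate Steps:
U(W) = (-3 + W)²
D = 55 (D = -11*((-5 - 2*2) + (-3 + 1)²) = -11*((-5 - 4) + (-2)²) = -11*(-9 + 4) = -11*(-5) = 55)
D - (-32)*4 = 55 - (-32)*4 = 55 - 1*(-128) = 55 + 128 = 183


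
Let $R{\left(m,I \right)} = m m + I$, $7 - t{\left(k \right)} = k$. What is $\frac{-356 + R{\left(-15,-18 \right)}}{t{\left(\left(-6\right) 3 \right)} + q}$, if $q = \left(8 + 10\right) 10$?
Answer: $- \frac{149}{205} \approx -0.72683$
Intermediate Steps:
$t{\left(k \right)} = 7 - k$
$q = 180$ ($q = 18 \cdot 10 = 180$)
$R{\left(m,I \right)} = I + m^{2}$ ($R{\left(m,I \right)} = m^{2} + I = I + m^{2}$)
$\frac{-356 + R{\left(-15,-18 \right)}}{t{\left(\left(-6\right) 3 \right)} + q} = \frac{-356 - \left(18 - \left(-15\right)^{2}\right)}{\left(7 - \left(-6\right) 3\right) + 180} = \frac{-356 + \left(-18 + 225\right)}{\left(7 - -18\right) + 180} = \frac{-356 + 207}{\left(7 + 18\right) + 180} = - \frac{149}{25 + 180} = - \frac{149}{205}$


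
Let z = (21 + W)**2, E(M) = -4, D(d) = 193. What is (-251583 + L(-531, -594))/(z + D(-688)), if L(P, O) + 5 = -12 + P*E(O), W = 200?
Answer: -124738/24517 ≈ -5.0878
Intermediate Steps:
z = 48841 (z = (21 + 200)**2 = 221**2 = 48841)
L(P, O) = -17 - 4*P (L(P, O) = -5 + (-12 + P*(-4)) = -5 + (-12 - 4*P) = -17 - 4*P)
(-251583 + L(-531, -594))/(z + D(-688)) = (-251583 + (-17 - 4*(-531)))/(48841 + 193) = (-251583 + (-17 + 2124))/49034 = (-251583 + 2107)*(1/49034) = -249476*1/49034 = -124738/24517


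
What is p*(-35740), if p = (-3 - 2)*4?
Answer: 714800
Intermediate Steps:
p = -20 (p = -5*4 = -20)
p*(-35740) = -20*(-35740) = 714800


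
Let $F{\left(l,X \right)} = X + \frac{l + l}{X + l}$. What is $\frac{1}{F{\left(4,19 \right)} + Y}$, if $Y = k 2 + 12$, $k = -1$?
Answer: $\frac{23}{675} \approx 0.034074$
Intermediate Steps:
$F{\left(l,X \right)} = X + \frac{2 l}{X + l}$
$Y = 10$ ($Y = \left(-1\right) 2 + 12 = -2 + 12 = 10$)
$\frac{1}{F{\left(4,19 \right)} + Y} = \frac{1}{\frac{19^{2} + 2 \cdot 4 + 19 \cdot 4}{19 + 4} + 10} = \frac{1}{\frac{361 + 8 + 76}{23} + 10} = \frac{1}{\frac{1}{23} \cdot 445 + 10} = \frac{1}{\frac{445}{23} + 10} = \frac{1}{\frac{675}{23}} = \frac{23}{675}$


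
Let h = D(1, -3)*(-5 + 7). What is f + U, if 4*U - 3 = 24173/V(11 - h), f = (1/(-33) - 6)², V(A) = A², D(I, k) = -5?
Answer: 903901/17787 ≈ 50.818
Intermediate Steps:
h = -10 (h = -5*(-5 + 7) = -5*2 = -10)
f = 39601/1089 (f = (-1/33 - 6)² = (-199/33)² = 39601/1089 ≈ 36.365)
U = 6374/441 (U = ¾ + (24173/((11 - 1*(-10))²))/4 = ¾ + (24173/((11 + 10)²))/4 = ¾ + (24173/(21²))/4 = ¾ + (24173/441)/4 = ¾ + (24173*(1/441))/4 = ¾ + (¼)*(24173/441) = ¾ + 24173/1764 = 6374/441 ≈ 14.454)
f + U = 39601/1089 + 6374/441 = 903901/17787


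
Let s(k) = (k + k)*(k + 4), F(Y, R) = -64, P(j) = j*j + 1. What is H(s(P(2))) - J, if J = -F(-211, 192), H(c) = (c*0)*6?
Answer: -64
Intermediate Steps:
P(j) = 1 + j² (P(j) = j² + 1 = 1 + j²)
s(k) = 2*k*(4 + k) (s(k) = (2*k)*(4 + k) = 2*k*(4 + k))
H(c) = 0 (H(c) = 0*6 = 0)
J = 64 (J = -1*(-64) = 64)
H(s(P(2))) - J = 0 - 1*64 = 0 - 64 = -64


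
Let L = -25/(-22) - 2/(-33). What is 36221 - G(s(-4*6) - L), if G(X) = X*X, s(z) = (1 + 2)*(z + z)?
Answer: 65944787/4356 ≈ 15139.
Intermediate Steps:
s(z) = 6*z (s(z) = 3*(2*z) = 6*z)
L = 79/66 (L = -25*(-1/22) - 2*(-1/33) = 25/22 + 2/33 = 79/66 ≈ 1.1970)
G(X) = X**2
36221 - G(s(-4*6) - L) = 36221 - (6*(-4*6) - 1*79/66)**2 = 36221 - (6*(-24) - 79/66)**2 = 36221 - (-144 - 79/66)**2 = 36221 - (-9583/66)**2 = 36221 - 1*91833889/4356 = 36221 - 91833889/4356 = 65944787/4356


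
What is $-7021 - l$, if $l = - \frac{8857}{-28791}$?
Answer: $- \frac{202150468}{28791} \approx -7021.3$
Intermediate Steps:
$l = \frac{8857}{28791}$ ($l = \left(-8857\right) \left(- \frac{1}{28791}\right) = \frac{8857}{28791} \approx 0.30763$)
$-7021 - l = -7021 - \frac{8857}{28791} = - \frac{202150468}{28791}$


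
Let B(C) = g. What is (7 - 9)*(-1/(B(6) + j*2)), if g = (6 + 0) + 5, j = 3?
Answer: 2/17 ≈ 0.11765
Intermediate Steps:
g = 11 (g = 6 + 5 = 11)
B(C) = 11
(7 - 9)*(-1/(B(6) + j*2)) = (7 - 9)*(-1/(11 + 3*2)) = -(-2)/(11 + 6) = -(-2)/17 = -2*(-1/17) = 2/17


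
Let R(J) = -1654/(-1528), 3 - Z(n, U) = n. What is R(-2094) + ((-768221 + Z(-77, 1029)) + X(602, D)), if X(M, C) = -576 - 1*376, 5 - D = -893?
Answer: -587586225/764 ≈ -7.6909e+5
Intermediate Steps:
D = 898 (D = 5 - 1*(-893) = 5 + 893 = 898)
Z(n, U) = 3 - n
X(M, C) = -952 (X(M, C) = -576 - 376 = -952)
R(J) = 827/764 (R(J) = -1654*(-1/1528) = 827/764)
R(-2094) + ((-768221 + Z(-77, 1029)) + X(602, D)) = 827/764 + ((-768221 + (3 - 1*(-77))) - 952) = 827/764 + ((-768221 + (3 + 77)) - 952) = 827/764 + ((-768221 + 80) - 952) = 827/764 + (-768141 - 952) = 827/764 - 769093 = -587586225/764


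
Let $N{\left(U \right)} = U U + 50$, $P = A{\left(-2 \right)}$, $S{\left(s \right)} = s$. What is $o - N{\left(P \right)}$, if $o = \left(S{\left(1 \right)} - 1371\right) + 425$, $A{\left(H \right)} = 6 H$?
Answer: $-1139$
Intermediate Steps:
$P = -12$ ($P = 6 \left(-2\right) = -12$)
$o = -945$ ($o = \left(1 - 1371\right) + 425 = -1370 + 425 = -945$)
$N{\left(U \right)} = 50 + U^{2}$ ($N{\left(U \right)} = U^{2} + 50 = 50 + U^{2}$)
$o - N{\left(P \right)} = -945 - \left(50 + \left(-12\right)^{2}\right) = -945 - \left(50 + 144\right) = -945 - 194 = -1139$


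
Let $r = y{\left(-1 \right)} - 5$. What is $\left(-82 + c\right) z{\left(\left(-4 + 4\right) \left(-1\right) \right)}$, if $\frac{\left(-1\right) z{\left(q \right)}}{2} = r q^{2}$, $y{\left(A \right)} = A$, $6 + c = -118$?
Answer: $0$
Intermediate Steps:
$c = -124$ ($c = -6 - 118 = -124$)
$r = -6$ ($r = -1 - 5 = -6$)
$z{\left(q \right)} = 12 q^{2}$ ($z{\left(q \right)} = - 2 \left(- 6 q^{2}\right) = 12 q^{2}$)
$\left(-82 + c\right) z{\left(\left(-4 + 4\right) \left(-1\right) \right)} = \left(-82 - 124\right) 12 \left(\left(-4 + 4\right) \left(-1\right)\right)^{2} = - 206 \cdot 12 \left(0 \left(-1\right)\right)^{2} = - 206 \cdot 12 \cdot 0^{2} = - 206 \cdot 12 \cdot 0 = \left(-206\right) 0 = 0$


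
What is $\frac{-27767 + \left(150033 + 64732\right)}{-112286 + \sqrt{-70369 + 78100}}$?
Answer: $- \frac{20997257428}{12608138065} - \frac{560994 \sqrt{859}}{12608138065} \approx -1.6667$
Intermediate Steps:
$\frac{-27767 + \left(150033 + 64732\right)}{-112286 + \sqrt{-70369 + 78100}} = \frac{-27767 + 214765}{-112286 + \sqrt{7731}} = \frac{186998}{-112286 + 3 \sqrt{859}}$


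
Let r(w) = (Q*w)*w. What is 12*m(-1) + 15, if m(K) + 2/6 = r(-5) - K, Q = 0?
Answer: 23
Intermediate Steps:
r(w) = 0 (r(w) = (0*w)*w = 0*w = 0)
m(K) = -⅓ - K (m(K) = -⅓ + (0 - K) = -⅓ - K)
12*m(-1) + 15 = 12*(-⅓ - 1*(-1)) + 15 = 12*(-⅓ + 1) + 15 = 12*(⅔) + 15 = 8 + 15 = 23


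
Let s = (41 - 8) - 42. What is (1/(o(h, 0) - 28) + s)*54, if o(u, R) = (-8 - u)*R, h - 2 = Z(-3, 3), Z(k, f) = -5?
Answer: -6831/14 ≈ -487.93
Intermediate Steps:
h = -3 (h = 2 - 5 = -3)
s = -9 (s = 33 - 42 = -9)
o(u, R) = R*(-8 - u)
(1/(o(h, 0) - 28) + s)*54 = (1/(-1*0*(8 - 3) - 28) - 9)*54 = (1/(-1*0*5 - 28) - 9)*54 = (1/(0 - 28) - 9)*54 = (1/(-28) - 9)*54 = (-1/28 - 9)*54 = -253/28*54 = -6831/14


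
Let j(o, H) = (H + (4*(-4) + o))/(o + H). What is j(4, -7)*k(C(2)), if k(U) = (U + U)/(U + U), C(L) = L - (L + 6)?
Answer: 19/3 ≈ 6.3333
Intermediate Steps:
j(o, H) = (-16 + H + o)/(H + o) (j(o, H) = (H + (-16 + o))/(H + o) = (-16 + H + o)/(H + o))
C(L) = -6 (C(L) = L - (6 + L) = L + (-6 - L) = -6)
k(U) = 1 (k(U) = (2*U)/((2*U)) = (2*U)*(1/(2*U)) = 1)
j(4, -7)*k(C(2)) = ((-16 - 7 + 4)/(-7 + 4))*1 = (-19/(-3))*1 = -1/3*(-19)*1 = (19/3)*1 = 19/3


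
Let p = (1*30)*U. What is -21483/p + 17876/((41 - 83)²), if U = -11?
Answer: 331781/4410 ≈ 75.234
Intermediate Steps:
p = -330 (p = (1*30)*(-11) = 30*(-11) = -330)
-21483/p + 17876/((41 - 83)²) = -21483/(-330) + 17876/((41 - 83)²) = -21483*(-1/330) + 17876/((-42)²) = 651/10 + 17876/1764 = 651/10 + 17876*(1/1764) = 651/10 + 4469/441 = 331781/4410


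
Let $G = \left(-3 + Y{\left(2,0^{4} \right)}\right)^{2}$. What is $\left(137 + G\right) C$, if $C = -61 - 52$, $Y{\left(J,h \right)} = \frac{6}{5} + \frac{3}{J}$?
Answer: $- \frac{1549117}{100} \approx -15491.0$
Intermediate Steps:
$Y{\left(J,h \right)} = \frac{6}{5} + \frac{3}{J}$ ($Y{\left(J,h \right)} = 6 \cdot \frac{1}{5} + \frac{3}{J} = \frac{6}{5} + \frac{3}{J}$)
$G = \frac{9}{100}$ ($G = \left(-3 + \left(\frac{6}{5} + \frac{3}{2}\right)\right)^{2} = \left(-3 + \frac{27}{10}\right)^{2} = \left(- \frac{3}{10}\right)^{2} = \frac{9}{100} \approx 0.09$)
$C = -113$ ($C = -61 - 52 = -113$)
$\left(137 + G\right) C = \left(137 + \frac{9}{100}\right) \left(-113\right) = \frac{13709}{100} \left(-113\right) = - \frac{1549117}{100}$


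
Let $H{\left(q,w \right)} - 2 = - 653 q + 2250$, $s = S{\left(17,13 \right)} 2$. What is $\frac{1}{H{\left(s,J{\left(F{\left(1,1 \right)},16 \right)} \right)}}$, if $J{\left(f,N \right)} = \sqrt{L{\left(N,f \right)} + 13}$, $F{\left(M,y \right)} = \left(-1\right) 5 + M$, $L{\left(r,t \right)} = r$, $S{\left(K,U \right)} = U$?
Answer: $- \frac{1}{14726} \approx -6.7907 \cdot 10^{-5}$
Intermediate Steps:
$s = 26$ ($s = 13 \cdot 2 = 26$)
$F{\left(M,y \right)} = -5 + M$
$J{\left(f,N \right)} = \sqrt{13 + N}$ ($J{\left(f,N \right)} = \sqrt{N + 13} = \sqrt{13 + N}$)
$H{\left(q,w \right)} = 2252 - 653 q$ ($H{\left(q,w \right)} = 2 - \left(-2250 + 653 q\right) = 2252 - 653 q$)
$\frac{1}{H{\left(s,J{\left(F{\left(1,1 \right)},16 \right)} \right)}} = \frac{1}{2252 - 16978} = \frac{1}{-14726} = - \frac{1}{14726}$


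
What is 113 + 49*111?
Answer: 5552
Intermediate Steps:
113 + 49*111 = 113 + 5439 = 5552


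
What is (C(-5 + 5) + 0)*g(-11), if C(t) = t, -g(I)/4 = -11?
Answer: 0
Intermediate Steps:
g(I) = 44 (g(I) = -4*(-11) = 44)
(C(-5 + 5) + 0)*g(-11) = ((-5 + 5) + 0)*44 = (0 + 0)*44 = 0*44 = 0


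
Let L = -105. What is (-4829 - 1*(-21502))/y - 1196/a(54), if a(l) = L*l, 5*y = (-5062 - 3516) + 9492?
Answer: 236886347/2591190 ≈ 91.420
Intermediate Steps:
y = 914/5 (y = ((-5062 - 3516) + 9492)/5 = (-8578 + 9492)/5 = (1/5)*914 = 914/5 ≈ 182.80)
a(l) = -105*l
(-4829 - 1*(-21502))/y - 1196/a(54) = (-4829 - 1*(-21502))/(914/5) - 1196/((-105*54)) = (-4829 + 21502)*(5/914) - 1196/(-5670) = 16673*(5/914) - 1196*(-1/5670) = 83365/914 + 598/2835 = 236886347/2591190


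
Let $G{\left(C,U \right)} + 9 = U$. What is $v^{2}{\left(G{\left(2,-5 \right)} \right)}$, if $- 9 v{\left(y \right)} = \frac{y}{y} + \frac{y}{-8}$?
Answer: $\frac{121}{1296} \approx 0.093364$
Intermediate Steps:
$G{\left(C,U \right)} = -9 + U$
$v{\left(y \right)} = - \frac{1}{9} + \frac{y}{72}$ ($v{\left(y \right)} = - \frac{\frac{y}{y} + \frac{y}{-8}}{9} = - \frac{1 + y \left(- \frac{1}{8}\right)}{9} = - \frac{1 - \frac{y}{8}}{9} = - \frac{1}{9} + \frac{y}{72}$)
$v^{2}{\left(G{\left(2,-5 \right)} \right)} = \left(- \frac{1}{9} + \frac{-9 - 5}{72}\right)^{2} = \left(- \frac{1}{9} + \frac{1}{72} \left(-14\right)\right)^{2} = \left(- \frac{1}{9} - \frac{7}{36}\right)^{2} = \left(- \frac{11}{36}\right)^{2} = \frac{121}{1296}$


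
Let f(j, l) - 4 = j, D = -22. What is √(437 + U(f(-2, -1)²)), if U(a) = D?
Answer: √415 ≈ 20.372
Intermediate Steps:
f(j, l) = 4 + j
U(a) = -22
√(437 + U(f(-2, -1)²)) = √(437 - 22) = √415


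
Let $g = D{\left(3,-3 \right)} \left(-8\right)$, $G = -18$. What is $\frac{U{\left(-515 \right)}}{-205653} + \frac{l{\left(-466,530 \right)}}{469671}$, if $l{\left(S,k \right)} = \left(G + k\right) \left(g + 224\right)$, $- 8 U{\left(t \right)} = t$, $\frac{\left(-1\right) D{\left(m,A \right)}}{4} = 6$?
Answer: $\frac{116725889881}{257571333768} \approx 0.45318$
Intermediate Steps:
$D{\left(m,A \right)} = -24$ ($D{\left(m,A \right)} = \left(-4\right) 6 = -24$)
$U{\left(t \right)} = - \frac{t}{8}$
$g = 192$ ($g = \left(-24\right) \left(-8\right) = 192$)
$l{\left(S,k \right)} = -7488 + 416 k$ ($l{\left(S,k \right)} = \left(-18 + k\right) \left(192 + 224\right) = \left(-18 + k\right) 416 = -7488 + 416 k$)
$\frac{U{\left(-515 \right)}}{-205653} + \frac{l{\left(-466,530 \right)}}{469671} = \frac{\left(- \frac{1}{8}\right) \left(-515\right)}{-205653} + \frac{-7488 + 416 \cdot 530}{469671} = \frac{515}{8} \left(- \frac{1}{205653}\right) + \left(-7488 + 220480\right) \frac{1}{469671} = - \frac{515}{1645224} + 212992 \cdot \frac{1}{469671} = - \frac{515}{1645224} + \frac{212992}{469671} = \frac{116725889881}{257571333768}$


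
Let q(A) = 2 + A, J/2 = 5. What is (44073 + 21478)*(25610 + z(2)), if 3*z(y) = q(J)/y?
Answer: 1678892212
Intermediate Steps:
J = 10 (J = 2*5 = 10)
z(y) = 4/y (z(y) = ((2 + 10)/y)/3 = (12/y)/3 = 4/y)
(44073 + 21478)*(25610 + z(2)) = (44073 + 21478)*(25610 + 4/2) = 65551*(25610 + 4*(½)) = 65551*(25610 + 2) = 65551*25612 = 1678892212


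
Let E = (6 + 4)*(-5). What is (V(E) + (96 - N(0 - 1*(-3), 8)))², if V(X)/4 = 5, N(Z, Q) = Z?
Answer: 12769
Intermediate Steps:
E = -50 (E = 10*(-5) = -50)
V(X) = 20 (V(X) = 4*5 = 20)
(V(E) + (96 - N(0 - 1*(-3), 8)))² = (20 + (96 - (0 - 1*(-3))))² = (20 + (96 - (0 + 3)))² = (20 + (96 - 1*3))² = (20 + (96 - 3))² = (20 + 93)² = 113² = 12769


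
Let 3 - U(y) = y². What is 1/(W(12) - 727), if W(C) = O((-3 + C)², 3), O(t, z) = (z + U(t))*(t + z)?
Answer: -1/551347 ≈ -1.8137e-6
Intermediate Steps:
U(y) = 3 - y²
O(t, z) = (t + z)*(3 + z - t²) (O(t, z) = (z + (3 - t²))*(t + z) = (3 + z - t²)*(t + z) = (t + z)*(3 + z - t²))
W(C) = 18 - 3*(-3 + C)⁴ + 3*(-3 + C)² - (-3 + C)²*(-3 + (-3 + C)⁴) (W(C) = 3² + (-3 + C)²*3 - (-3 + C)²*(-3 + ((-3 + C)²)²) - 1*3*(-3 + ((-3 + C)²)²) = 9 + 3*(-3 + C)² - (-3 + C)²*(-3 + (-3 + C)⁴) - 1*3*(-3 + (-3 + C)⁴) = 9 + 3*(-3 + C)² - (-3 + C)²*(-3 + (-3 + C)⁴) + (9 - 3*(-3 + C)⁴) = 18 - 3*(-3 + C)⁴ + 3*(-3 + C)² - (-3 + C)²*(-3 + (-3 + C)⁴))
1/(W(12) - 727) = 1/((18 - (-3 + 12)⁶ - 3*(-3 + 12)⁴ + 6*(-3 + 12)²) - 727) = 1/((18 - 1*9⁶ - 3*9⁴ + 6*9²) - 727) = 1/((18 - 1*531441 - 3*6561 + 6*81) - 727) = 1/((18 - 531441 - 19683 + 486) - 727) = 1/(-550620 - 727) = 1/(-551347) = -1/551347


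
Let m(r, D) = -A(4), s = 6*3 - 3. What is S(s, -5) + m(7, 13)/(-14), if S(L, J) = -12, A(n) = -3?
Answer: -171/14 ≈ -12.214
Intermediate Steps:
s = 15 (s = 18 - 3 = 15)
m(r, D) = 3 (m(r, D) = -1*(-3) = 3)
S(s, -5) + m(7, 13)/(-14) = -12 + 3/(-14) = -12 - 1/14*3 = -12 - 3/14 = -171/14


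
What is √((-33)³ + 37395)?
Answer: 27*√2 ≈ 38.184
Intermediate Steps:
√((-33)³ + 37395) = √(-35937 + 37395) = √1458 = 27*√2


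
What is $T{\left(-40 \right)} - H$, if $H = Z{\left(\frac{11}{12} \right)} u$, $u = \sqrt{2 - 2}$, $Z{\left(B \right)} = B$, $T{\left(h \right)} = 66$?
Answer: $66$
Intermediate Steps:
$u = 0$ ($u = \sqrt{0} = 0$)
$H = 0$ ($H = \frac{11}{12} \cdot 0 = 0$)
$T{\left(-40 \right)} - H = 66 - 0 = 66 + 0 = 66$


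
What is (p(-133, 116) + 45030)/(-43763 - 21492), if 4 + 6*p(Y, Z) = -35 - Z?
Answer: -54005/78306 ≈ -0.68967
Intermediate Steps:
p(Y, Z) = -13/2 - Z/6 (p(Y, Z) = -⅔ + (-35 - Z)/6 = -⅔ + (-35/6 - Z/6) = -13/2 - Z/6)
(p(-133, 116) + 45030)/(-43763 - 21492) = ((-13/2 - ⅙*116) + 45030)/(-43763 - 21492) = ((-13/2 - 58/3) + 45030)/(-65255) = (-155/6 + 45030)*(-1/65255) = (270025/6)*(-1/65255) = -54005/78306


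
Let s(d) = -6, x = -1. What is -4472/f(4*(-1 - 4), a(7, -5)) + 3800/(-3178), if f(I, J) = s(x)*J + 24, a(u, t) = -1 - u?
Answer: -905351/14301 ≈ -63.307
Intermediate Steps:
f(I, J) = 24 - 6*J (f(I, J) = -6*J + 24 = 24 - 6*J)
-4472/f(4*(-1 - 4), a(7, -5)) + 3800/(-3178) = -4472/(24 - 6*(-1 - 1*7)) + 3800/(-3178) = -4472/(24 - 6*(-1 - 7)) + 3800*(-1/3178) = -4472/(24 - 6*(-8)) - 1900/1589 = -4472/(24 + 48) - 1900/1589 = -4472/72 - 1900/1589 = -4472*1/72 - 1900/1589 = -559/9 - 1900/1589 = -905351/14301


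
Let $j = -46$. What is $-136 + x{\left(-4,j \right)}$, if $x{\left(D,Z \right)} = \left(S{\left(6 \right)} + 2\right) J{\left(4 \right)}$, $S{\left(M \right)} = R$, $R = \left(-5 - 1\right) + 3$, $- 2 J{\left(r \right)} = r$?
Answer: $-134$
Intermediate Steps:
$J{\left(r \right)} = - \frac{r}{2}$
$R = -3$ ($R = -6 + 3 = -3$)
$S{\left(M \right)} = -3$
$x{\left(D,Z \right)} = 2$ ($x{\left(D,Z \right)} = \left(-3 + 2\right) \left(\left(- \frac{1}{2}\right) 4\right) = \left(-1\right) \left(-2\right) = 2$)
$-136 + x{\left(-4,j \right)} = -136 + 2 = -134$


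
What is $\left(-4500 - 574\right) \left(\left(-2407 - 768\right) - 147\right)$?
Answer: $16855828$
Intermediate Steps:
$\left(-4500 - 574\right) \left(\left(-2407 - 768\right) - 147\right) = - 5074 \left(-3175 - 147\right) = \left(-5074\right) \left(-3322\right) = 16855828$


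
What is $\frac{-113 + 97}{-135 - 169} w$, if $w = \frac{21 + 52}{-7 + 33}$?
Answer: $\frac{73}{494} \approx 0.14777$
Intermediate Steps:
$w = \frac{73}{26} \approx 2.8077$
$\frac{-113 + 97}{-135 - 169} w = \frac{-113 + 97}{-135 - 169} \cdot \frac{73}{26} = - \frac{16}{-304} \cdot \frac{73}{26} = \left(-16\right) \left(- \frac{1}{304}\right) \frac{73}{26} = \frac{1}{19} \cdot \frac{73}{26} = \frac{73}{494}$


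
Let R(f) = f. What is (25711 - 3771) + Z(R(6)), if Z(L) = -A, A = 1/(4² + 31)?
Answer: 1031179/47 ≈ 21940.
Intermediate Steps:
A = 1/47 (A = 1/(16 + 31) = 1/47 ≈ 0.021277)
Z(L) = -1/47 (Z(L) = -1*1/47 = -1/47)
(25711 - 3771) + Z(R(6)) = (25711 - 3771) - 1/47 = 21940 - 1/47 = 1031179/47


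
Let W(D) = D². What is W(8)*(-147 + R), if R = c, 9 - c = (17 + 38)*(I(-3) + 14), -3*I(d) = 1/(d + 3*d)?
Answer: -523888/9 ≈ -58210.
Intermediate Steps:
I(d) = -1/(12*d) (I(d) = -1/(3*(d + 3*d)) = -1/(4*d)/3 = -1/(12*d))
c = -27451/36 (c = 9 - (17 + 38)*(-1/12/(-3) + 14) = 9 - 55*(-1/12*(-⅓) + 14) = 9 - 55*(1/36 + 14) = 9 - 55*505/36 = 9 - 1*27775/36 = 9 - 27775/36 = -27451/36 ≈ -762.53)
R = -27451/36 ≈ -762.53
W(8)*(-147 + R) = 8²*(-147 - 27451/36) = 64*(-32743/36) = -523888/9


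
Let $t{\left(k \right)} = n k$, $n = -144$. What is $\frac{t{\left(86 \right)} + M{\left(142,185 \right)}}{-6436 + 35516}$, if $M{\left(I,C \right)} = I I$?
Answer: $\frac{389}{1454} \approx 0.26754$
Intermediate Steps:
$t{\left(k \right)} = - 144 k$
$M{\left(I,C \right)} = I^{2}$
$\frac{t{\left(86 \right)} + M{\left(142,185 \right)}}{-6436 + 35516} = \frac{\left(-144\right) 86 + 142^{2}}{-6436 + 35516} = \frac{-12384 + 20164}{29080} = 7780 \cdot \frac{1}{29080} = \frac{389}{1454}$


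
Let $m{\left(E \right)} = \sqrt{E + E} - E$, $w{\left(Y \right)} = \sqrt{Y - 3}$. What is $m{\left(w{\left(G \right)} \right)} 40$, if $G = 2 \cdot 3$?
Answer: $- 40 \sqrt{3} + 40 \sqrt{2} \sqrt[4]{3} \approx 5.1664$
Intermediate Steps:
$G = 6$
$w{\left(Y \right)} = \sqrt{-3 + Y}$
$m{\left(E \right)} = - E + \sqrt{2} \sqrt{E}$ ($m{\left(E \right)} = \sqrt{2 E} - E = \sqrt{2} \sqrt{E} - E = - E + \sqrt{2} \sqrt{E}$)
$m{\left(w{\left(G \right)} \right)} 40 = \left(- \sqrt{-3 + 6} + \sqrt{2} \sqrt{\sqrt{-3 + 6}}\right) 40 = \left(- \sqrt{3} + \sqrt{2} \sqrt{\sqrt{3}}\right) 40 = \left(- \sqrt{3} + \sqrt{2} \sqrt[4]{3}\right) 40 = - 40 \sqrt{3} + 40 \sqrt{2} \sqrt[4]{3}$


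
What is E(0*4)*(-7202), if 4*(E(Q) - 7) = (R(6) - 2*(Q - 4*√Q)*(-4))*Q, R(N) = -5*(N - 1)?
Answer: -50414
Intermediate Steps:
R(N) = 5 - 5*N (R(N) = -5*(-1 + N) = 5 - 5*N)
E(Q) = 7 + Q*(-25 - 32*√Q + 8*Q)/4 (E(Q) = 7 + (((5 - 5*6) - 2*(Q - 4*√Q)*(-4))*Q)/4 = 7 + (((5 - 30) + (-2*Q + 8*√Q)*(-4))*Q)/4 = 7 + ((-25 + (-32*√Q + 8*Q))*Q)/4 = 7 + ((-25 - 32*√Q + 8*Q)*Q)/4 = 7 + (Q*(-25 - 32*√Q + 8*Q))/4 = 7 + Q*(-25 - 32*√Q + 8*Q)/4)
E(0*4)*(-7202) = (7 - 8*(0*4)^(3/2) + 2*(0*4)² - 0*4)*(-7202) = (7 - 8*0^(3/2) + 2*0² - 25/4*0)*(-7202) = (7 - 8*0 + 2*0 + 0)*(-7202) = (7 + 0 + 0 + 0)*(-7202) = 7*(-7202) = -50414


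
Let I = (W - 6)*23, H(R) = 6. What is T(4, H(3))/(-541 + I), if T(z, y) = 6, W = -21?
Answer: -3/581 ≈ -0.0051635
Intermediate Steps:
I = -621 (I = (-21 - 6)*23 = -27*23 = -621)
T(4, H(3))/(-541 + I) = 6/(-541 - 621) = 6/(-1162) = -1/1162*6 = -3/581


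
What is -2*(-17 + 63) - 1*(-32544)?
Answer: 32452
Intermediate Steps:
-2*(-17 + 63) - 1*(-32544) = -2*46 + 32544 = -92 + 32544 = 32452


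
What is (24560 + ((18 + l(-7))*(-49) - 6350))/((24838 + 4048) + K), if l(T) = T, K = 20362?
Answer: 17671/49248 ≈ 0.35882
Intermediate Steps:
(24560 + ((18 + l(-7))*(-49) - 6350))/((24838 + 4048) + K) = (24560 + ((18 - 7)*(-49) - 6350))/((24838 + 4048) + 20362) = (24560 + (11*(-49) - 6350))/(28886 + 20362) = (24560 + (-539 - 6350))/49248 = (24560 - 6889)*(1/49248) = 17671*(1/49248) = 17671/49248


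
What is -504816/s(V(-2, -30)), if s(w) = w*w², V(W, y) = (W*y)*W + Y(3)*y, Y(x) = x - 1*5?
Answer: 10517/4500 ≈ 2.3371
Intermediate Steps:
Y(x) = -5 + x (Y(x) = x - 5 = -5 + x)
V(W, y) = -2*y + y*W² (V(W, y) = (W*y)*W + (-5 + 3)*y = y*W² - 2*y = -2*y + y*W²)
s(w) = w³
-504816/s(V(-2, -30)) = -504816*(-1/(27000*(-2 + (-2)²)³)) = -504816*(-1/(27000*(-2 + 4)³)) = -504816/((-30*2)³) = -504816/((-60)³) = -504816/(-216000) = -504816*(-1/216000) = 10517/4500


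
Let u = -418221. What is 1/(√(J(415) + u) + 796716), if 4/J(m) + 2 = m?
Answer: 329043708/262154559588197 - I*√71335536097/262154559588197 ≈ 1.2552e-6 - 1.0188e-9*I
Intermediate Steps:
J(m) = 4/(-2 + m)
1/(√(J(415) + u) + 796716) = 1/(√(4/(-2 + 415) - 418221) + 796716) = 1/(√(4/413 - 418221) + 796716) = 1/(√(-172725269/413) + 796716) = 1/(I*√71335536097/413 + 796716) = 1/(796716 + I*√71335536097/413)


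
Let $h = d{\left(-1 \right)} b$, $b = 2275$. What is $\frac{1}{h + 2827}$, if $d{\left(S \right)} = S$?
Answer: $\frac{1}{552} \approx 0.0018116$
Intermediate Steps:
$h = -2275$ ($h = \left(-1\right) 2275 = -2275$)
$\frac{1}{h + 2827} = \frac{1}{-2275 + 2827} = \frac{1}{552}$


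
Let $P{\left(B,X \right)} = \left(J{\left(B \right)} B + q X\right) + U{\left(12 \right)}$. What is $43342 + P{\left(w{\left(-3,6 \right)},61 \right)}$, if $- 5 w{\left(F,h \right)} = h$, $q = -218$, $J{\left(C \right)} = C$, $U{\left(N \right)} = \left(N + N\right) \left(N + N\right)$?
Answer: $\frac{765536}{25} \approx 30621.0$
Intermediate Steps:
$U{\left(N \right)} = 4 N^{2}$ ($U{\left(N \right)} = 2 N 2 N = 4 N^{2}$)
$w{\left(F,h \right)} = - \frac{h}{5}$
$P{\left(B,X \right)} = 576 + B^{2} - 218 X$ ($P{\left(B,X \right)} = \left(B B - 218 X\right) + 4 \cdot 12^{2} = \left(B^{2} - 218 X\right) + 4 \cdot 144 = \left(B^{2} - 218 X\right) + 576 = 576 + B^{2} - 218 X$)
$43342 + P{\left(w{\left(-3,6 \right)},61 \right)} = 43342 + \left(576 + \left(\left(- \frac{1}{5}\right) 6\right)^{2} - 13298\right) = 43342 + \left(576 + \left(- \frac{6}{5}\right)^{2} - 13298\right) = 43342 + \left(576 + \frac{36}{25} - 13298\right) = 43342 - \frac{318014}{25} = \frac{765536}{25}$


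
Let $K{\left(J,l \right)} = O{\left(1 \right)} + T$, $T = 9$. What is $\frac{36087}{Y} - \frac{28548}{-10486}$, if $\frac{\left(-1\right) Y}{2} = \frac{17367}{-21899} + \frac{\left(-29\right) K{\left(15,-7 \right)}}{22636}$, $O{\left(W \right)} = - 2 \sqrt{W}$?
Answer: $\frac{6700066639242204}{297776116841} \approx 22500.0$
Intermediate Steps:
$K{\left(J,l \right)} = 7$ ($K{\left(J,l \right)} = - 2 \sqrt{1} + 9 = \left(-2\right) 1 + 9 = -2 + 9 = 7$)
$Y = \frac{397564909}{247852882}$ ($Y = - 2 \left(\frac{17367}{-21899} + \frac{\left(-29\right) 7}{22636}\right) = - 2 \left(17367 \left(- \frac{1}{21899}\right) - \frac{203}{22636}\right) = - 2 \left(- \frac{17367}{21899} - \frac{203}{22636}\right) = \left(-2\right) \left(- \frac{397564909}{495705764}\right) = \frac{397564909}{247852882} \approx 1.604$)
$\frac{36087}{Y} - \frac{28548}{-10486} = \frac{36087}{\frac{397564909}{247852882}} - \frac{28548}{-10486} = 36087 \cdot \frac{247852882}{397564909} - - \frac{14274}{5243} = \frac{8944266952734}{397564909} + \frac{14274}{5243} = \frac{6700066639242204}{297776116841}$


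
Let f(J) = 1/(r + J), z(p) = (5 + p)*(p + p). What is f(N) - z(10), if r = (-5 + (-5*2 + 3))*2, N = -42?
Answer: -19801/66 ≈ -300.02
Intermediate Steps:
z(p) = 2*p*(5 + p) (z(p) = (5 + p)*(2*p) = 2*p*(5 + p))
r = -24 (r = (-5 + (-10 + 3))*2 = (-5 - 7)*2 = -12*2 = -24)
f(J) = 1/(-24 + J)
f(N) - z(10) = 1/(-24 - 42) - 2*10*(5 + 10) = 1/(-66) - 2*10*15 = -1/66 - 1*300 = -1/66 - 300 = -19801/66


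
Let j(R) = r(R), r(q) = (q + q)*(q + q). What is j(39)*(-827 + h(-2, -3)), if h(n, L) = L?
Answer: -5049720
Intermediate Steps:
r(q) = 4*q² (r(q) = (2*q)*(2*q) = 4*q²)
j(R) = 4*R²
j(39)*(-827 + h(-2, -3)) = (4*39²)*(-827 - 3) = (4*1521)*(-830) = 6084*(-830) = -5049720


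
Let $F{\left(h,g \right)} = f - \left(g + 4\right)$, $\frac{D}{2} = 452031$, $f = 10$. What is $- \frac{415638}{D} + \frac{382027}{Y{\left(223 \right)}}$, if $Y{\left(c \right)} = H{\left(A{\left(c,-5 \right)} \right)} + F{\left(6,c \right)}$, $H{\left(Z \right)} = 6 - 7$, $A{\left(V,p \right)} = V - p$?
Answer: $- \frac{57577783793}{32847586} \approx -1752.9$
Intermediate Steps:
$D = 904062$ ($D = 2 \cdot 452031 = 904062$)
$F{\left(h,g \right)} = 6 - g$ ($F{\left(h,g \right)} = 10 - \left(g + 4\right) = 10 - \left(4 + g\right) = 6 - g$)
$H{\left(Z \right)} = -1$ ($H{\left(Z \right)} = 6 - 7 = -1$)
$Y{\left(c \right)} = 5 - c$ ($Y{\left(c \right)} = -1 - \left(-6 + c\right) = 5 - c$)
$- \frac{415638}{D} + \frac{382027}{Y{\left(223 \right)}} = - \frac{415638}{904062} + \frac{382027}{5 - 223} = \left(-415638\right) \frac{1}{904062} + \frac{382027}{5 - 223} = - \frac{69273}{150677} + \frac{382027}{-218} = - \frac{69273}{150677} + 382027 \left(- \frac{1}{218}\right) = - \frac{69273}{150677} - \frac{382027}{218} = - \frac{57577783793}{32847586}$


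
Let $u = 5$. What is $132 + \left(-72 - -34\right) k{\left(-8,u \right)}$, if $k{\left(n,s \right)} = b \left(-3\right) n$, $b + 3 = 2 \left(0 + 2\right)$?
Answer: $-780$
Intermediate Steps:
$b = 1$ ($b = -3 + 2 \left(0 + 2\right) = -3 + 2 \cdot 2 = -3 + 4 = 1$)
$k{\left(n,s \right)} = - 3 n$ ($k{\left(n,s \right)} = 1 \left(-3\right) n = - 3 n$)
$132 + \left(-72 - -34\right) k{\left(-8,u \right)} = 132 + \left(-72 - -34\right) \left(\left(-3\right) \left(-8\right)\right) = 132 + \left(-72 + 34\right) 24 = 132 - 912 = -780$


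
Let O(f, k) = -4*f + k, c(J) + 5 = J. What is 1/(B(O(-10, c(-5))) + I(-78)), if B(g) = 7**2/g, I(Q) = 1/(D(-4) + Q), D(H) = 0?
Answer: 195/316 ≈ 0.61709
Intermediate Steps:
c(J) = -5 + J
O(f, k) = k - 4*f
I(Q) = 1/Q (I(Q) = 1/(0 + Q) = 1/Q)
B(g) = 49/g
1/(B(O(-10, c(-5))) + I(-78)) = 1/(49/((-5 - 5) - 4*(-10)) + 1/(-78)) = 1/(49/(-10 + 40) - 1/78) = 1/(49/30 - 1/78) = 1/(316/195) = 195/316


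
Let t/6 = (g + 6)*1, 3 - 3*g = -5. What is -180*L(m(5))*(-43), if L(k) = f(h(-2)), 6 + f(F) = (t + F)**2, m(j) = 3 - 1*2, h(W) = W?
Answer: 19303560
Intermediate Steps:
g = 8/3 (g = 1 - 1/3*(-5) = 1 + 5/3 = 8/3 ≈ 2.6667)
t = 52 (t = 6*((8/3 + 6)*1) = 6*((26/3)*1) = 6*(26/3) = 52)
m(j) = 1 (m(j) = 3 - 2 = 1)
f(F) = -6 + (52 + F)**2
L(k) = 2494 (L(k) = -6 + (52 - 2)**2 = -6 + 50**2 = -6 + 2500 = 2494)
-180*L(m(5))*(-43) = -180*2494*(-43) = -448920*(-43) = 19303560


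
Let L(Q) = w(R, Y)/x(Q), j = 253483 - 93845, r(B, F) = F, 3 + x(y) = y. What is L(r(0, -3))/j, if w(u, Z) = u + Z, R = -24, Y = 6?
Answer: 3/159638 ≈ 1.8793e-5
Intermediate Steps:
x(y) = -3 + y
w(u, Z) = Z + u
j = 159638
L(Q) = -18/(-3 + Q) (L(Q) = (6 - 24)/(-3 + Q) = -18/(-3 + Q))
L(r(0, -3))/j = -18/(-3 - 3)/159638 = -18/(-6)*(1/159638) = -18*(-⅙)*(1/159638) = 3*(1/159638) = 3/159638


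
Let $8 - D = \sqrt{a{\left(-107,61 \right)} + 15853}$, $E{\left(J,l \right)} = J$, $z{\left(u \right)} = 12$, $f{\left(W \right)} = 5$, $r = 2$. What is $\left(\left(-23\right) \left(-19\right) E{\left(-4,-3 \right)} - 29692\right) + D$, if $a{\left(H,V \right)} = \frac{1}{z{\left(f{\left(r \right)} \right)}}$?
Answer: $-31432 - \frac{\sqrt{570711}}{6} \approx -31558.0$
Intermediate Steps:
$a{\left(H,V \right)} = \frac{1}{12}$
$D = 8 - \frac{\sqrt{570711}}{6}$ ($D = 8 - \sqrt{\frac{1}{12} + 15853} = 8 - \sqrt{\frac{190237}{12}} = 8 - \frac{\sqrt{570711}}{6} \approx -117.91$)
$\left(\left(-23\right) \left(-19\right) E{\left(-4,-3 \right)} - 29692\right) + D = \left(\left(-23\right) \left(-19\right) \left(-4\right) - 29692\right) + \left(8 - \frac{\sqrt{570711}}{6}\right) = \left(437 \left(-4\right) - 29692\right) + \left(8 - \frac{\sqrt{570711}}{6}\right) = \left(-1748 - 29692\right) + \left(8 - \frac{\sqrt{570711}}{6}\right) = -31440 + \left(8 - \frac{\sqrt{570711}}{6}\right) = -31432 - \frac{\sqrt{570711}}{6}$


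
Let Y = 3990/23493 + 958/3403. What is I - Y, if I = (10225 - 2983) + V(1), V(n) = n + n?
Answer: 4708111044/649973 ≈ 7243.5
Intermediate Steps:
V(n) = 2*n
I = 7244 (I = (10225 - 2983) + 2*1 = 7242 + 2 = 7244)
Y = 293368/649973 (Y = 3990*(1/23493) + 958*(1/3403) = 1330/7831 + 958/3403 = 293368/649973 ≈ 0.45135)
I - Y = 7244 - 1*293368/649973 = 7244 - 293368/649973 = 4708111044/649973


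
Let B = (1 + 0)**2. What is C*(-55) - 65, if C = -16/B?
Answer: 815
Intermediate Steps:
B = 1 (B = 1**2 = 1)
C = -16 (C = -16/1 = -16*1 = -16)
C*(-55) - 65 = -16*(-55) - 65 = 880 - 65 = 815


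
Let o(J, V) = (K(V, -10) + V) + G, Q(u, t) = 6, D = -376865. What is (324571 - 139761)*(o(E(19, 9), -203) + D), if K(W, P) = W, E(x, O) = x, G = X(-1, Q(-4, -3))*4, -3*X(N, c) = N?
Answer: -209169621290/3 ≈ -6.9723e+10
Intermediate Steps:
X(N, c) = -N/3
G = 4/3 (G = -1/3*(-1)*4 = (1/3)*4 = 4/3 ≈ 1.3333)
o(J, V) = 4/3 + 2*V (o(J, V) = (V + V) + 4/3 = 2*V + 4/3 = 4/3 + 2*V)
(324571 - 139761)*(o(E(19, 9), -203) + D) = (324571 - 139761)*((4/3 + 2*(-203)) - 376865) = 184810*((4/3 - 406) - 376865) = 184810*(-1214/3 - 376865) = 184810*(-1131809/3) = -209169621290/3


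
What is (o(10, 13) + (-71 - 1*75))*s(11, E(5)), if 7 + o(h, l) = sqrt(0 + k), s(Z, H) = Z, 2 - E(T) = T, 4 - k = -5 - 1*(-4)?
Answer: -1683 + 11*sqrt(5) ≈ -1658.4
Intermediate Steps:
k = 5 (k = 4 - (-5 - 1*(-4)) = 4 - (-5 + 4) = 4 - 1*(-1) = 4 + 1 = 5)
E(T) = 2 - T
o(h, l) = -7 + sqrt(5) (o(h, l) = -7 + sqrt(0 + 5) = -7 + sqrt(5))
(o(10, 13) + (-71 - 1*75))*s(11, E(5)) = ((-7 + sqrt(5)) + (-71 - 1*75))*11 = ((-7 + sqrt(5)) + (-71 - 75))*11 = ((-7 + sqrt(5)) - 146)*11 = (-153 + sqrt(5))*11 = -1683 + 11*sqrt(5)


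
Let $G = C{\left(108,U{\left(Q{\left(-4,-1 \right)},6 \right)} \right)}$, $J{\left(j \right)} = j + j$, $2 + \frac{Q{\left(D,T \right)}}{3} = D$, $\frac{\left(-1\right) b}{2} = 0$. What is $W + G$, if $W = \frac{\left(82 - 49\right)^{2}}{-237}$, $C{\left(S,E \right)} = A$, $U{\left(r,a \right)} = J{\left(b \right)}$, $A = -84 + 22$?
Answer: $- \frac{5261}{79} \approx -66.595$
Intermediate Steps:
$b = 0$ ($b = \left(-2\right) 0 = 0$)
$Q{\left(D,T \right)} = -6 + 3 D$
$A = -62$
$J{\left(j \right)} = 2 j$
$U{\left(r,a \right)} = 0$ ($U{\left(r,a \right)} = 2 \cdot 0 = 0$)
$C{\left(S,E \right)} = -62$
$G = -62$
$W = - \frac{363}{79}$ ($W = 33^{2} \left(- \frac{1}{237}\right) = 1089 \left(- \frac{1}{237}\right) = - \frac{363}{79} \approx -4.5949$)
$W + G = - \frac{363}{79} - 62 = - \frac{5261}{79}$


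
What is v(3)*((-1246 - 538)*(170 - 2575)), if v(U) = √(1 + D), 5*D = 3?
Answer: 1716208*√10 ≈ 5.4271e+6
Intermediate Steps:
D = ⅗ (D = (⅕)*3 = ⅗ ≈ 0.60000)
v(U) = 2*√10/5 (v(U) = √(1 + ⅗) = √(8/5) = 2*√10/5)
v(3)*((-1246 - 538)*(170 - 2575)) = (2*√10/5)*((-1246 - 538)*(170 - 2575)) = (2*√10/5)*(-1784*(-2405)) = (2*√10/5)*4290520 = 1716208*√10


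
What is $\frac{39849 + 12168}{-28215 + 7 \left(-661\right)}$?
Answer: $- \frac{52017}{32842} \approx -1.5839$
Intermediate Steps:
$\frac{39849 + 12168}{-28215 + 7 \left(-661\right)} = \frac{52017}{-28215 - 4627} = \frac{52017}{-32842} = 52017 \left(- \frac{1}{32842}\right) = - \frac{52017}{32842}$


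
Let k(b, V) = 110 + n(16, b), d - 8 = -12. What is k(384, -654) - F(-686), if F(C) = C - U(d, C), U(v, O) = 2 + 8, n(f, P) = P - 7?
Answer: 1183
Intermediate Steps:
d = -4 (d = 8 - 12 = -4)
n(f, P) = -7 + P
U(v, O) = 10
F(C) = -10 + C (F(C) = C - 1*10 = C - 10 = -10 + C)
k(b, V) = 103 + b (k(b, V) = 110 + (-7 + b) = 103 + b)
k(384, -654) - F(-686) = (103 + 384) - (-10 - 686) = 487 - 1*(-696) = 487 + 696 = 1183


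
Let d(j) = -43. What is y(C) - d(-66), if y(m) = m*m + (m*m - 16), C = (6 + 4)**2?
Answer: 20027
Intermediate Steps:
C = 100 (C = 10**2 = 100)
y(m) = -16 + 2*m**2 (y(m) = m**2 + (m**2 - 16) = m**2 + (-16 + m**2) = -16 + 2*m**2)
y(C) - d(-66) = (-16 + 2*100**2) - 1*(-43) = (-16 + 2*10000) + 43 = (-16 + 20000) + 43 = 19984 + 43 = 20027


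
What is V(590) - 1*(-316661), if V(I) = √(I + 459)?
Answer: 316661 + √1049 ≈ 3.1669e+5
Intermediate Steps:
V(I) = √(459 + I)
V(590) - 1*(-316661) = √(459 + 590) - 1*(-316661) = √1049 + 316661 = 316661 + √1049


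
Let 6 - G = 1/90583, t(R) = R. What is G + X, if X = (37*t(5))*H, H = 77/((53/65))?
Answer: 83901869616/4800899 ≈ 17476.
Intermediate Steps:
G = 543497/90583 (G = 6 - 1/90583 = 543497/90583 ≈ 6.0000)
H = 5005/53 (H = 77/((53*(1/65))) = 77/(53/65) = 77*(65/53) = 5005/53 ≈ 94.434)
X = 925925/53 (X = (37*5)*(5005/53) = 185*(5005/53) = 925925/53 ≈ 17470.)
G + X = 543497/90583 + 925925/53 = 83901869616/4800899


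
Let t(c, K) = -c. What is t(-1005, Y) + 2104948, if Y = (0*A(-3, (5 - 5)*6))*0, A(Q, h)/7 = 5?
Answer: 2105953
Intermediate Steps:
A(Q, h) = 35 (A(Q, h) = 7*5 = 35)
Y = 0 (Y = (0*35)*0 = 0*0 = 0)
t(-1005, Y) + 2104948 = -1*(-1005) + 2104948 = 1005 + 2104948 = 2105953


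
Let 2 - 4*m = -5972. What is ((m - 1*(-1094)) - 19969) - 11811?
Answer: -58385/2 ≈ -29193.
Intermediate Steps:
m = 2987/2 (m = ½ - ¼*(-5972) = ½ + 1493 = 2987/2 ≈ 1493.5)
((m - 1*(-1094)) - 19969) - 11811 = ((2987/2 - 1*(-1094)) - 19969) - 11811 = ((2987/2 + 1094) - 19969) - 11811 = (5175/2 - 19969) - 11811 = -34763/2 - 11811 = -58385/2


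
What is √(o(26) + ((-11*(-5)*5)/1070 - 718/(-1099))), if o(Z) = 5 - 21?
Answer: I*√834646656494/235186 ≈ 3.8845*I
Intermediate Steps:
o(Z) = -16
√(o(26) + ((-11*(-5)*5)/1070 - 718/(-1099))) = √(-16 + ((-11*(-5)*5)/1070 - 718/(-1099))) = √(-16 + ((55*5)*(1/1070) - 718*(-1/1099))) = √(-16 + (275*(1/1070) + 718/1099)) = √(-16 + (55/214 + 718/1099)) = √(-16 + 214097/235186) = √(-3548879/235186) = I*√834646656494/235186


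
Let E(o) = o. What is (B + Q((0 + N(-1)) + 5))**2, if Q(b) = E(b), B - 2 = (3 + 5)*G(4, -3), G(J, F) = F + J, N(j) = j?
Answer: 196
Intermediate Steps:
B = 10 (B = 2 + (3 + 5)*(-3 + 4) = 2 + 8*1 = 2 + 8 = 10)
Q(b) = b
(B + Q((0 + N(-1)) + 5))**2 = (10 + ((0 - 1) + 5))**2 = (10 + (-1 + 5))**2 = (10 + 4)**2 = 14**2 = 196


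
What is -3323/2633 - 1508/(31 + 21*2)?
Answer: -4213143/192209 ≈ -21.920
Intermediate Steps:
-3323/2633 - 1508/(31 + 21*2) = -3323*1/2633 - 1508/(31 + 42) = -3323/2633 - 1508/73 = -4213143/192209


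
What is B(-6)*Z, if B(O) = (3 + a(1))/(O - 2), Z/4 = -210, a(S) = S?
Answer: 420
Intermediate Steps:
Z = -840 (Z = 4*(-210) = -840)
B(O) = 4/(-2 + O) (B(O) = (3 + 1)/(O - 2) = 4/(-2 + O))
B(-6)*Z = (4/(-2 - 6))*(-840) = (4/(-8))*(-840) = (4*(-1/8))*(-840) = -1/2*(-840) = 420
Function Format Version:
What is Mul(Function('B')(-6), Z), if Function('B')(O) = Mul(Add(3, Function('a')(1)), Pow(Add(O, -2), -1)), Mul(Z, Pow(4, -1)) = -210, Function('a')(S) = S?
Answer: 420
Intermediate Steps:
Z = -840 (Z = Mul(4, -210) = -840)
Function('B')(O) = Mul(4, Pow(Add(-2, O), -1)) (Function('B')(O) = Mul(Add(3, 1), Pow(Add(O, -2), -1)) = Mul(4, Pow(Add(-2, O), -1)))
Mul(Function('B')(-6), Z) = Mul(Mul(4, Pow(Add(-2, -6), -1)), -840) = Mul(Mul(4, Pow(-8, -1)), -840) = Mul(Mul(4, Rational(-1, 8)), -840) = Mul(Rational(-1, 2), -840) = 420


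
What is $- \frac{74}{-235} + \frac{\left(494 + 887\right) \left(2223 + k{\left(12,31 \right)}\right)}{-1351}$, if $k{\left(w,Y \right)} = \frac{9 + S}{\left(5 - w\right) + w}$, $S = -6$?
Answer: $- \frac{721536052}{317485} \approx -2272.7$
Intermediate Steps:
$k{\left(w,Y \right)} = \frac{3}{5}$ ($k{\left(w,Y \right)} = \frac{9 - 6}{\left(5 - w\right) + w} = \frac{3}{5}$)
$- \frac{74}{-235} + \frac{\left(494 + 887\right) \left(2223 + k{\left(12,31 \right)}\right)}{-1351} = - \frac{74}{-235} + \frac{\left(494 + 887\right) \left(2223 + \frac{3}{5}\right)}{-1351} = \left(-74\right) \left(- \frac{1}{235}\right) + 1381 \cdot \frac{11118}{5} \left(- \frac{1}{1351}\right) = \frac{74}{235} + \frac{15353958}{5} \left(- \frac{1}{1351}\right) = \frac{74}{235} - \frac{15353958}{6755} = - \frac{721536052}{317485}$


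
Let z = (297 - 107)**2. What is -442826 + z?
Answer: -406726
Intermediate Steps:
z = 36100 (z = 190**2 = 36100)
-442826 + z = -442826 + 36100 = -406726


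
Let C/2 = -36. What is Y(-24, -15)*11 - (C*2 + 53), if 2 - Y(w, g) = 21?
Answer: -118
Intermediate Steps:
C = -72 (C = 2*(-36) = -72)
Y(w, g) = -19 (Y(w, g) = 2 - 1*21 = 2 - 21 = -19)
Y(-24, -15)*11 - (C*2 + 53) = -19*11 - (-72*2 + 53) = -209 - (-144 + 53) = -209 - 1*(-91) = -209 + 91 = -118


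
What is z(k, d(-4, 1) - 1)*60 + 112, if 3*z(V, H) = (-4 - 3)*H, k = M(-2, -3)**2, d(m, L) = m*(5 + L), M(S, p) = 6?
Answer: 3612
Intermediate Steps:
k = 36 (k = 6**2 = 36)
z(V, H) = -7*H/3 (z(V, H) = ((-4 - 3)*H)/3 = (-7*H)/3 = -7*H/3)
z(k, d(-4, 1) - 1)*60 + 112 = -7*(-4*(5 + 1) - 1)/3*60 + 112 = -7*(-4*6 - 1)/3*60 + 112 = -7*(-24 - 1)/3*60 + 112 = -7/3*(-25)*60 + 112 = (175/3)*60 + 112 = 3500 + 112 = 3612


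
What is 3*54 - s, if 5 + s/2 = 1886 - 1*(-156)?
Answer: -3912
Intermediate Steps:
s = 4074 (s = -10 + 2*(1886 - 1*(-156)) = -10 + 2*(1886 + 156) = -10 + 2*2042 = -10 + 4084 = 4074)
3*54 - s = 3*54 - 1*4074 = 162 - 4074 = -3912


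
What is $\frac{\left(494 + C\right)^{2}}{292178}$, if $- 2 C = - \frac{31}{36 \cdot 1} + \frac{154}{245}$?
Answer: $\frac{1550455799929}{1855447171200} \approx 0.83562$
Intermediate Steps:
$C = \frac{293}{2520}$ ($C = - \frac{- \frac{31}{36 \cdot 1} + \frac{154}{245}}{2} = - \frac{- \frac{31}{36} + 154 \cdot \frac{1}{245}}{2} = - \frac{\left(-31\right) \frac{1}{36} + \frac{22}{35}}{2} = - \frac{- \frac{31}{36} + \frac{22}{35}}{2} = \left(- \frac{1}{2}\right) \left(- \frac{293}{1260}\right) = \frac{293}{2520} \approx 0.11627$)
$\frac{\left(494 + C\right)^{2}}{292178} = \frac{\left(494 + \frac{293}{2520}\right)^{2}}{292178} = \left(\frac{1245173}{2520}\right)^{2} \cdot \frac{1}{292178} = \frac{1550455799929}{6350400} \cdot \frac{1}{292178} = \frac{1550455799929}{1855447171200}$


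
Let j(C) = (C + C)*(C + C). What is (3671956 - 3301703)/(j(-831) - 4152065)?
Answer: -370253/1389821 ≈ -0.26640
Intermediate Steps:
j(C) = 4*C**2 (j(C) = (2*C)*(2*C) = 4*C**2)
(3671956 - 3301703)/(j(-831) - 4152065) = (3671956 - 3301703)/(4*(-831)**2 - 4152065) = 370253/(4*690561 - 4152065) = 370253/(2762244 - 4152065) = 370253/(-1389821) = 370253*(-1/1389821) = -370253/1389821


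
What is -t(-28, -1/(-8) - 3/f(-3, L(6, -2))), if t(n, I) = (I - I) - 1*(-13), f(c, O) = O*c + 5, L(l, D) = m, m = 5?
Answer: -13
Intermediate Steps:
L(l, D) = 5
f(c, O) = 5 + O*c
t(n, I) = 13 (t(n, I) = 0 + 13 = 13)
-t(-28, -1/(-8) - 3/f(-3, L(6, -2))) = -1*13 = -13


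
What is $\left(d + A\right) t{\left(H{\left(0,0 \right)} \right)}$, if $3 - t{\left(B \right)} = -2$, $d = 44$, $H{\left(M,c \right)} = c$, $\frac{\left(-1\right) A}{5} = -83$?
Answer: $2295$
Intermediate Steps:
$A = 415$ ($A = \left(-5\right) \left(-83\right) = 415$)
$t{\left(B \right)} = 5$ ($t{\left(B \right)} = 3 - -2 = 3 + 2 = 5$)
$\left(d + A\right) t{\left(H{\left(0,0 \right)} \right)} = \left(44 + 415\right) 5 = 459 \cdot 5 = 2295$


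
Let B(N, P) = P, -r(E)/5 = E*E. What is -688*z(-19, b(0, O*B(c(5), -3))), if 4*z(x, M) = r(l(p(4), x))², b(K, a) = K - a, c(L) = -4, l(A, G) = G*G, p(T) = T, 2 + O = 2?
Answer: -73029321076300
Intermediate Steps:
O = 0 (O = -2 + 2 = 0)
l(A, G) = G²
r(E) = -5*E² (r(E) = -5*E*E = -5*E²)
z(x, M) = 25*x⁸/4 (z(x, M) = (-5*x⁴)²/4 = (25*x⁸)/4 = 25*x⁸/4)
-688*z(-19, b(0, O*B(c(5), -3))) = -4300*(-19)⁸ = -4300*16983563041 = -688*424589076025/4 = -73029321076300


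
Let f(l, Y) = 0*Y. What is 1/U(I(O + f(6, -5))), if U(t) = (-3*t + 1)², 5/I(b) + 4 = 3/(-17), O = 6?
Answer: 5041/106276 ≈ 0.047433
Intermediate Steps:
f(l, Y) = 0
I(b) = -85/71 (I(b) = 5/(-4 + 3/(-17)) = 5/(-4 + 3*(-1/17)) = 5/(-4 - 3/17) = 5/(-71/17) = 5*(-17/71) = -85/71)
U(t) = (1 - 3*t)²
1/U(I(O + f(6, -5))) = 1/((-1 + 3*(-85/71))²) = 1/((-1 - 255/71)²) = 1/((-326/71)²) = 1/(106276/5041) = 5041/106276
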